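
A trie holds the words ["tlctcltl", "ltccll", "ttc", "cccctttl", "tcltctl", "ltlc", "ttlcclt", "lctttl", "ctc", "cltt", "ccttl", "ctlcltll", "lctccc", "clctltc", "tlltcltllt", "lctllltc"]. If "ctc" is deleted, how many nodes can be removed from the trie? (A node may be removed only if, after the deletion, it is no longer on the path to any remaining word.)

1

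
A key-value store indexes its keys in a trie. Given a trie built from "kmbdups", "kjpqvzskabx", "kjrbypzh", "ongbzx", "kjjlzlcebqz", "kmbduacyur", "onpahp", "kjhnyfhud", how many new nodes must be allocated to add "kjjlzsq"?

2

Walking "kjjlzsq" from the root, the first 5 characters ("kjjlz") follow existing edges; "s" is the first miss.
New nodes needed: |"kjjlzsq"| − 5 = 7 − 5 = 2.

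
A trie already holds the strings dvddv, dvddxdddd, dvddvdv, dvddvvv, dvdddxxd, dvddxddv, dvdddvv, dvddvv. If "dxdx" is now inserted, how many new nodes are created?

"d" is already a path in the trie; the remaining "xdx" must be added.
Each of the 3 remaining characters creates one node.

3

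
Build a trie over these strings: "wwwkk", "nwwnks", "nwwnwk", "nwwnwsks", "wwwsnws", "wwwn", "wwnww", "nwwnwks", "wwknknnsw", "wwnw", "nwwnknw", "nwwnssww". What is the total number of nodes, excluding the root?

38

Trace insertions, counting only characters that open a new branch:
  "wwwkk" → 5 new (w, w, w, k, k)
  "nwwnks" → 6 new (n, w, w, n, k, s)
  "nwwnwk" → prefix "nwwn" already present; 2 new (w, k)
  "nwwnwsks" → prefix "nwwnw" already present; 3 new (s, k, s)
  "wwwsnws" → prefix "www" already present; 4 new (s, n, w, s)
  "wwwn" → prefix "www" already present; 1 new (n)
  "wwnww" → prefix "ww" already present; 3 new (n, w, w)
  "nwwnwks" → prefix "nwwnwk" already present; 1 new (s)
  "wwknknnsw" → prefix "ww" already present; 7 new (k, n, k, n, n, s, w)
  "wwnw" → prefix "wwnw" already present; 0 new (none)
  "nwwnknw" → prefix "nwwnk" already present; 2 new (n, w)
  "nwwnssww" → prefix "nwwn" already present; 4 new (s, s, w, w)
Total nodes = 5 + 6 + 2 + 3 + 4 + 1 + 3 + 1 + 7 + 0 + 2 + 4 = 38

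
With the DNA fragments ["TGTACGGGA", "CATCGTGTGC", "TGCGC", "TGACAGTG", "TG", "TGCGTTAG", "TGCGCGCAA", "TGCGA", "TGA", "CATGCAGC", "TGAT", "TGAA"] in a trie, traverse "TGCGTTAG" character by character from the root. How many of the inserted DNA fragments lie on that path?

2

Walk "TGCGTTAG" from the root; an end-of-word marker is hit whenever a stored word is a prefix of "TGCGTTAG".
Prefixes of the query that are stored words: "TG", "TGCGTTAG"
Count: 2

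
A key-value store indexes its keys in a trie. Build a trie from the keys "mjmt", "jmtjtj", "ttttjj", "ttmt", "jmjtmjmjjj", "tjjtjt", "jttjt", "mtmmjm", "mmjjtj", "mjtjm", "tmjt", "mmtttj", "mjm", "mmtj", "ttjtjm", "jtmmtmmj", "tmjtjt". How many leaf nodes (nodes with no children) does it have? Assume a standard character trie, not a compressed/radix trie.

15

Leaves are exactly the stored words that no other stored word extends.
Those words: "jmjtmjmjjj", "jmtjtj", "jtmmtmmj", "jttjt", "mjmt", "mjtjm", "mmjjtj", "mmtj", "mmtttj", "mtmmjm", "tjjtjt", "tmjtjt", "ttjtjm", "ttmt", "ttttjj"
Leaf count: 15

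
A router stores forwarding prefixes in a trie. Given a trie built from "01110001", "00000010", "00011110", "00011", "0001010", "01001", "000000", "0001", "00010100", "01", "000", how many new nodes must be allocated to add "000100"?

1

"00010" is already a path in the trie; the remaining "0" must be added.
So 6 − 5 = 1 new nodes.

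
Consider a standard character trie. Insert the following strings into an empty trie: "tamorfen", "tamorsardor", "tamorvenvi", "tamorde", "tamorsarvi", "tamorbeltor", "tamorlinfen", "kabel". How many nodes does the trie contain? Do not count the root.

40

For each word, the new-node count is its length minus the longest prefix already in the trie:
  "tamorfen" → 8 new (t, a, m, o, r, f, e, n)
  "tamorsardor" → prefix "tamor" already present; 6 new (s, a, r, d, o, r)
  "tamorvenvi" → prefix "tamor" already present; 5 new (v, e, n, v, i)
  "tamorde" → prefix "tamor" already present; 2 new (d, e)
  "tamorsarvi" → prefix "tamorsar" already present; 2 new (v, i)
  "tamorbeltor" → prefix "tamor" already present; 6 new (b, e, l, t, o, r)
  "tamorlinfen" → prefix "tamor" already present; 6 new (l, i, n, f, e, n)
  "kabel" → 5 new (k, a, b, e, l)
Total nodes = 8 + 6 + 5 + 2 + 2 + 6 + 6 + 5 = 40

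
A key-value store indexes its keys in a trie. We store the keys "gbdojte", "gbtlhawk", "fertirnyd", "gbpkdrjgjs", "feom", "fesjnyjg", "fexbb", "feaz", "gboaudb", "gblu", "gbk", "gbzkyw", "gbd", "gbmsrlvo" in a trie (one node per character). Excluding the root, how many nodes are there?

Insert word by word; a character creates a node only if that edge doesn't already exist:
  "gbdojte" → 7 new (g, b, d, o, j, t, e)
  "gbtlhawk" → prefix "gb" already present; 6 new (t, l, h, a, w, k)
  "fertirnyd" → 9 new (f, e, r, t, i, r, n, y, d)
  "gbpkdrjgjs" → prefix "gb" already present; 8 new (p, k, d, r, j, g, j, s)
  "feom" → prefix "fe" already present; 2 new (o, m)
  "fesjnyjg" → prefix "fe" already present; 6 new (s, j, n, y, j, g)
  "fexbb" → prefix "fe" already present; 3 new (x, b, b)
  "feaz" → prefix "fe" already present; 2 new (a, z)
  "gboaudb" → prefix "gb" already present; 5 new (o, a, u, d, b)
  "gblu" → prefix "gb" already present; 2 new (l, u)
  "gbk" → prefix "gb" already present; 1 new (k)
  "gbzkyw" → prefix "gb" already present; 4 new (z, k, y, w)
  "gbd" → prefix "gbd" already present; 0 new (none)
  "gbmsrlvo" → prefix "gb" already present; 6 new (m, s, r, l, v, o)
Total nodes = 7 + 6 + 9 + 8 + 2 + 6 + 3 + 2 + 5 + 2 + 1 + 4 + 0 + 6 = 61

61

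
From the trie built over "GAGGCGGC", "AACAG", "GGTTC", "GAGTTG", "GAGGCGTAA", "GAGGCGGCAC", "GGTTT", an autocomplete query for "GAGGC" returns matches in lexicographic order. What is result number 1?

Filter for "GAGGC…" and sort: "GAGGCGGC", "GAGGCGGCAC", "GAGGCGTAA"
Position 1: GAGGCGGC

GAGGCGGC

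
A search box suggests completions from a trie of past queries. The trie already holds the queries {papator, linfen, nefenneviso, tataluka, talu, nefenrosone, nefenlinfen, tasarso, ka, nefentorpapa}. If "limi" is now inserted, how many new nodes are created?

"li" is already a path in the trie; the remaining "mi" must be added.
Each of the 2 remaining characters creates one node.

2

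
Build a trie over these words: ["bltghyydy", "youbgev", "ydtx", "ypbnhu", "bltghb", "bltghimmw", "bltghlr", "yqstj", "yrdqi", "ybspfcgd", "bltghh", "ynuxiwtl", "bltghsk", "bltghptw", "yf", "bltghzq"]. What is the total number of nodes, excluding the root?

Count nodes per top-level branch (shared prefixes stored once):
  'b'-branch (bltghb, bltghh, bltghimmw, bltghlr, bltghptw, bltghsk, bltghyydy, bltghzq): 24 nodes
  'y'-branch (ybspfcgd, ydtx, yf, ynuxiwtl, youbgev, ypbnhu, yqstj, yrdqi): 38 nodes
Sum: 62

62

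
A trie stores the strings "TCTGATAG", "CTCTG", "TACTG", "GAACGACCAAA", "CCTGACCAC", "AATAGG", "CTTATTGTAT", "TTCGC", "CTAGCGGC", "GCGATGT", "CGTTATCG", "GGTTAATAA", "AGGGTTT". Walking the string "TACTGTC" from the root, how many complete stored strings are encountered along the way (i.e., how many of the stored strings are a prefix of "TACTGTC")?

Walk "TACTGTC" from the root; an end-of-word marker is hit whenever a stored word is a prefix of "TACTGTC".
Prefixes of the query that are stored words: "TACTG"
Count: 1

1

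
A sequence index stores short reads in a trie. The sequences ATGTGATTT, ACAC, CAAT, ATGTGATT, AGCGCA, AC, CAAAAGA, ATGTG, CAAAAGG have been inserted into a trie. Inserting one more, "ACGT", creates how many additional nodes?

"AC" is already a path in the trie; the remaining "GT" must be added.
New nodes needed: |"ACGT"| − 2 = 4 − 2 = 2.

2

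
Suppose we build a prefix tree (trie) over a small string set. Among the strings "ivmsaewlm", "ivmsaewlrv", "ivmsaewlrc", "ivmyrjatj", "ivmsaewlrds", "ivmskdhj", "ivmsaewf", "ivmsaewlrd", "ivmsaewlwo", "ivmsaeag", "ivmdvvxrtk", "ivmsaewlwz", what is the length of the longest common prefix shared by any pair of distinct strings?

The deepest shared node is where two words last agree before diverging.
e.g. "ivmsaewlrd" and "ivmsaewlrds" share the prefix "ivmsaewlrd" of length 10; no pair shares a longer one.
Longest shared-prefix length: 10

10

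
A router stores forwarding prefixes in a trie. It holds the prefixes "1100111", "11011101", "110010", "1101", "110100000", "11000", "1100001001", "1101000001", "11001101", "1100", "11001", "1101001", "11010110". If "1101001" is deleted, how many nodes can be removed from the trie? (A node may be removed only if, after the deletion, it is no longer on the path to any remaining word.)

A node on "1101001"'s path can go only if nothing else ends at it or branches off below it.
The suffix "1" (1 node) is used only by "1101001"; the node for "110100" still has the child "0", so pruning stops there.
Nodes removed: 1

1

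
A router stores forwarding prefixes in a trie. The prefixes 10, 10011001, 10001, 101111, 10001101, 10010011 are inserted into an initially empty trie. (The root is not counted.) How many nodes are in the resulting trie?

For each word, the new-node count is its length minus the longest prefix already in the trie:
  "10" → 2 new (1, 0)
  "10011001" → prefix "10" already present; 6 new (0, 1, 1, 0, 0, 1)
  "10001" → prefix "100" already present; 2 new (0, 1)
  "101111" → prefix "10" already present; 4 new (1, 1, 1, 1)
  "10001101" → prefix "10001" already present; 3 new (1, 0, 1)
  "10010011" → prefix "1001" already present; 4 new (0, 0, 1, 1)
Total nodes = 2 + 6 + 2 + 4 + 3 + 4 = 21

21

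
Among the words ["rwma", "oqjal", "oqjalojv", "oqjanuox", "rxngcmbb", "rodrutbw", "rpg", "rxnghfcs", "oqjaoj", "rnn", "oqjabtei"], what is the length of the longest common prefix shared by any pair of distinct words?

5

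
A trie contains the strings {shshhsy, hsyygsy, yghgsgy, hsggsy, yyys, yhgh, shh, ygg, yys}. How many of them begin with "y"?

5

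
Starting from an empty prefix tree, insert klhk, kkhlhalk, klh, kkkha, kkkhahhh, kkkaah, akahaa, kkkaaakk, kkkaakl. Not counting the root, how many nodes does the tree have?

31

Trace insertions, counting only characters that open a new branch:
  "klhk" → 4 new (k, l, h, k)
  "kkhlhalk" → prefix "k" already present; 7 new (k, h, l, h, a, l, k)
  "klh" → prefix "klh" already present; 0 new (none)
  "kkkha" → prefix "kk" already present; 3 new (k, h, a)
  "kkkhahhh" → prefix "kkkha" already present; 3 new (h, h, h)
  "kkkaah" → prefix "kkk" already present; 3 new (a, a, h)
  "akahaa" → 6 new (a, k, a, h, a, a)
  "kkkaaakk" → prefix "kkkaa" already present; 3 new (a, k, k)
  "kkkaakl" → prefix "kkkaa" already present; 2 new (k, l)
Total nodes = 4 + 7 + 0 + 3 + 3 + 3 + 6 + 3 + 2 = 31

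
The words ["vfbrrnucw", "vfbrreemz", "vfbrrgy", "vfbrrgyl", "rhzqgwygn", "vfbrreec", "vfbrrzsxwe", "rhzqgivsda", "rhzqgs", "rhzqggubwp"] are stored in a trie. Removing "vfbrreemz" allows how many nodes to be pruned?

2

A node on "vfbrreemz"'s path can go only if nothing else ends at it or branches off below it.
The suffix "mz" (2 nodes) is used only by "vfbrreemz"; the node for "vfbrree" still has the child "c", so pruning stops there.
Nodes removed: 2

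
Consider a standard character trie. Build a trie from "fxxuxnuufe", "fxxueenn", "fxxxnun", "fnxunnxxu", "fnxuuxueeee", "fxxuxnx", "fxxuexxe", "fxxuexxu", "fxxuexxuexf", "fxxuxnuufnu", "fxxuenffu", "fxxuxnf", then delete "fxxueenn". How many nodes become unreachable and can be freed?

3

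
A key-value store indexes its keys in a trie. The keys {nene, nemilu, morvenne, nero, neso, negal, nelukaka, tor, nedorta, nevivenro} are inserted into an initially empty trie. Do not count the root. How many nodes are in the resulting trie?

44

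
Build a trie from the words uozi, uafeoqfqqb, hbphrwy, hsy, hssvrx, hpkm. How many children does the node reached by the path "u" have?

2

Follow the path "u" to its node, then look at its outgoing edges.
Distinct next characters after "u": a, o.
That node has 2 child edges.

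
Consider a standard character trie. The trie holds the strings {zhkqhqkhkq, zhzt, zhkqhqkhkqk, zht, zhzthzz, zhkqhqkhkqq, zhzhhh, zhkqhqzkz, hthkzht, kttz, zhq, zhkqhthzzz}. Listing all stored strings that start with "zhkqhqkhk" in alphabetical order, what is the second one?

DFS of the "zhkqhqkhk" subtree visits, in order: "zhkqhqkhkq", "zhkqhqkhkqk", "zhkqhqkhkqq"
The 2nd is zhkqhqkhkqk.

zhkqhqkhkqk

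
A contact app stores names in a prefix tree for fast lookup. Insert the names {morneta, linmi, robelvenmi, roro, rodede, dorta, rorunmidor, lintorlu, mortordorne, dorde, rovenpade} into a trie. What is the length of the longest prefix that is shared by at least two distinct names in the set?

The deepest shared node is where two words last agree before diverging.
"dorde" and "dorta" agree on "dor" (3 characters) before diverging; nothing deeper is shared.
Longest shared-prefix length: 3

3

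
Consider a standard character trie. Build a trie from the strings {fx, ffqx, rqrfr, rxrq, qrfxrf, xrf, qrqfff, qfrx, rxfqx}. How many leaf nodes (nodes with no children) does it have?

A leaf is a node with no children — equivalently, the end of a word that is not a proper prefix of any other stored word.
Those words: "ffqx", "fx", "qfrx", "qrfxrf", "qrqfff", "rqrfr", "rxfqx", "rxrq", "xrf"
Leaf count: 9

9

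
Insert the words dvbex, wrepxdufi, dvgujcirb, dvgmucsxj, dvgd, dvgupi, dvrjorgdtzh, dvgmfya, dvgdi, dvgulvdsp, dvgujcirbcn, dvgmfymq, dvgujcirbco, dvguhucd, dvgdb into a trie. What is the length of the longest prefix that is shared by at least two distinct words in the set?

10

Equivalently: take the maximum, over all pairs, of their longest common prefix length.
"dvgujcirbcn" and "dvgujcirbco" agree on "dvgujcirbc" (10 characters) before diverging; nothing deeper is shared.
Longest shared-prefix length: 10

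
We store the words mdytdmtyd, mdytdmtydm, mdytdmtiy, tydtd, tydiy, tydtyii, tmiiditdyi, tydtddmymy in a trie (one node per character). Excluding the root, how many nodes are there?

36

Count nodes per top-level branch (shared prefixes stored once):
  'm'-branch (mdytdmtiy, mdytdmtyd, mdytdmtydm): 12 nodes
  't'-branch (tmiiditdyi, tydiy, tydtd, tydtddmymy, tydtyii): 24 nodes
Sum: 36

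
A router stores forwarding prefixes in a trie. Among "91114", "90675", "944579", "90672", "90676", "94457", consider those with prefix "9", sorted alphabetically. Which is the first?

90672

Words with prefix "9", in lexicographic order: "90672", "90675", "90676", "91114", "94457", "944579"
Position 1: 90672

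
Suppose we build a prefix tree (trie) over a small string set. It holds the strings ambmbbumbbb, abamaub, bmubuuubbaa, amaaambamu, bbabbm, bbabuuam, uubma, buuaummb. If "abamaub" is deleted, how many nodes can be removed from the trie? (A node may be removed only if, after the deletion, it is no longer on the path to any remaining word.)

6

A node on "abamaub"'s path can go only if nothing else ends at it or branches off below it.
The suffix "bamaub" (6 nodes) is used only by "abamaub"; the node for "a" still has the child "m", so pruning stops there.
Nodes removed: 6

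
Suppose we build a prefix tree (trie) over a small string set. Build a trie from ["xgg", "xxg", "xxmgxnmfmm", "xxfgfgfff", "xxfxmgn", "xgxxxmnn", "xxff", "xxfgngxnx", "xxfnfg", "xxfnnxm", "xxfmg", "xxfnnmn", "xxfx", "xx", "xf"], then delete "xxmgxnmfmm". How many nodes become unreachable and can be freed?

Walk "xxmgxnmfmm" from the leaf back toward the root, removing each node that no remaining word uses.
The suffix "mgxnmfmm" (8 nodes) is used only by "xxmgxnmfmm"; the node for "xx" still has the child "g", so pruning stops there.
Nodes removed: 8

8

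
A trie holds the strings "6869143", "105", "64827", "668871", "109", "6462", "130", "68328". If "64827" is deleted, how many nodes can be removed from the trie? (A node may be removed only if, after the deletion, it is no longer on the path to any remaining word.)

3

After clearing the end-marker at "64827", prune upward until reaching a node still needed by another word.
The suffix "827" (3 nodes) is used only by "64827"; the node for "64" still has the child "6", so pruning stops there.
Nodes removed: 3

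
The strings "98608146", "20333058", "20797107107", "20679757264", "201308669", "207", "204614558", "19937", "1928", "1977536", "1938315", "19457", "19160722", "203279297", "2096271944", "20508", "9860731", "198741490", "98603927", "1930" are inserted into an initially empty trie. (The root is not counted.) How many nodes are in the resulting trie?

106

Trace insertions, counting only characters that open a new branch:
  "98608146" → 8 new (9, 8, 6, 0, 8, 1, 4, 6)
  "20333058" → 8 new (2, 0, 3, 3, 3, 0, 5, 8)
  "20797107107" → prefix "20" already present; 9 new (7, 9, 7, 1, 0, 7, 1, 0, 7)
  "20679757264" → prefix "20" already present; 9 new (6, 7, 9, 7, 5, 7, 2, 6, 4)
  "201308669" → prefix "20" already present; 7 new (1, 3, 0, 8, 6, 6, 9)
  "207" → prefix "207" already present; 0 new (none)
  "204614558" → prefix "20" already present; 7 new (4, 6, 1, 4, 5, 5, 8)
  "19937" → 5 new (1, 9, 9, 3, 7)
  "1928" → prefix "19" already present; 2 new (2, 8)
  "1977536" → prefix "19" already present; 5 new (7, 7, 5, 3, 6)
  "1938315" → prefix "19" already present; 5 new (3, 8, 3, 1, 5)
  "19457" → prefix "19" already present; 3 new (4, 5, 7)
  "19160722" → prefix "19" already present; 6 new (1, 6, 0, 7, 2, 2)
  "203279297" → prefix "203" already present; 6 new (2, 7, 9, 2, 9, 7)
  "2096271944" → prefix "20" already present; 8 new (9, 6, 2, 7, 1, 9, 4, 4)
  "20508" → prefix "20" already present; 3 new (5, 0, 8)
  "9860731" → prefix "9860" already present; 3 new (7, 3, 1)
  "198741490" → prefix "19" already present; 7 new (8, 7, 4, 1, 4, 9, 0)
  "98603927" → prefix "9860" already present; 4 new (3, 9, 2, 7)
  "1930" → prefix "193" already present; 1 new (0)
Total nodes = 8 + 8 + 9 + 9 + 7 + 0 + 7 + 5 + 2 + 5 + 5 + 3 + 6 + 6 + 8 + 3 + 3 + 7 + 4 + 1 = 106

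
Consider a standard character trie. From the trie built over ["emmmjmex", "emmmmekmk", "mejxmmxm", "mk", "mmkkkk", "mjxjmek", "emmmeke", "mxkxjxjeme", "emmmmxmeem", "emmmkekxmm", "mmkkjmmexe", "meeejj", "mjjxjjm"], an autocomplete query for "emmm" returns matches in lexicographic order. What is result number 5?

DFS of the "emmm" subtree visits, in order: "emmmeke", "emmmjmex", "emmmkekxmm", "emmmmekmk", "emmmmxmeem"
The 5th is emmmmxmeem.

emmmmxmeem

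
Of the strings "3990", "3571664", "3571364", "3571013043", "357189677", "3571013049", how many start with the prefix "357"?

Filter for entries beginning with "357":
Words under "357": 3571013043, 3571013049, 3571364, 3571664, 357189677
Count: 5

5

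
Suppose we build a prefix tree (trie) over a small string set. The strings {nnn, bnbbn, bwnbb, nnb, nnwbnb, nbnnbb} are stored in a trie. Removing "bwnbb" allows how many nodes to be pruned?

A node on "bwnbb"'s path can go only if nothing else ends at it or branches off below it.
The suffix "wnbb" (4 nodes) is used only by "bwnbb"; the node for "b" still has the child "n", so pruning stops there.
Nodes removed: 4

4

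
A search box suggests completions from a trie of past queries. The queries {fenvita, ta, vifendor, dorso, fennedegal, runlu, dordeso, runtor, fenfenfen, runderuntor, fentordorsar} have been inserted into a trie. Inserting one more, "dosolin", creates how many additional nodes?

"do" is already a path in the trie; the remaining "solin" must be added.
So 7 − 2 = 5 new nodes.

5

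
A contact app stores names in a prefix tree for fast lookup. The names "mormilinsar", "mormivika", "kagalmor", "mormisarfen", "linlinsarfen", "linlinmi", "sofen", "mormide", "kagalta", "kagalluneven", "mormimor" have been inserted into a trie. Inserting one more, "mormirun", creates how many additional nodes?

3

Walking "mormirun" from the root, the first 5 characters ("mormi") follow existing edges; "r" is the first miss.
New nodes needed: |"mormirun"| − 5 = 8 − 5 = 3.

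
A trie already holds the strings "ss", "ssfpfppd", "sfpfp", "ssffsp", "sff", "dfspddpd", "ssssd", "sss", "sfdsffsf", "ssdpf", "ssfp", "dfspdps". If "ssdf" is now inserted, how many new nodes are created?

Walking "ssdf" from the root, the first 3 characters ("ssd") follow existing edges; "f" is the first miss.
New nodes needed: |"ssdf"| − 3 = 4 − 3 = 1.

1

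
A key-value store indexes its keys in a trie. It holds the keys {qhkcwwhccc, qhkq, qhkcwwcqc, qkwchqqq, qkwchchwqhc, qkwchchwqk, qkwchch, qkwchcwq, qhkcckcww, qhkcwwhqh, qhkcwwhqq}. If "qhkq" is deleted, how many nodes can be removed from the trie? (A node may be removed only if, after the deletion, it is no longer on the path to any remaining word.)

1

A node on "qhkq"'s path can go only if nothing else ends at it or branches off below it.
The suffix "q" (1 node) is used only by "qhkq"; the node for "qhk" still has the child "c", so pruning stops there.
Nodes removed: 1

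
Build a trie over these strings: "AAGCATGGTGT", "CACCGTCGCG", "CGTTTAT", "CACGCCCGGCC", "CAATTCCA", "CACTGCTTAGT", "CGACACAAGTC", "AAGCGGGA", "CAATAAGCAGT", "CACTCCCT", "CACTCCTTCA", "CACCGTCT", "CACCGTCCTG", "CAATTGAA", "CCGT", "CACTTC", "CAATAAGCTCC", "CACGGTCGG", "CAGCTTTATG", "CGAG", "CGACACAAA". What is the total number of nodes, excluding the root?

Insert word by word; a character creates a node only if that edge doesn't already exist:
  "AAGCATGGTGT" → 11 new (A, A, G, C, A, T, G, G, T, G, T)
  "CACCGTCGCG" → 10 new (C, A, C, C, G, T, C, G, C, G)
  "CGTTTAT" → prefix "C" already present; 6 new (G, T, T, T, A, T)
  "CACGCCCGGCC" → prefix "CAC" already present; 8 new (G, C, C, C, G, G, C, C)
  "CAATTCCA" → prefix "CA" already present; 6 new (A, T, T, C, C, A)
  "CACTGCTTAGT" → prefix "CAC" already present; 8 new (T, G, C, T, T, A, G, T)
  "CGACACAAGTC" → prefix "CG" already present; 9 new (A, C, A, C, A, A, G, T, C)
  "AAGCGGGA" → prefix "AAGC" already present; 4 new (G, G, G, A)
  "CAATAAGCAGT" → prefix "CAAT" already present; 7 new (A, A, G, C, A, G, T)
  "CACTCCCT" → prefix "CACT" already present; 4 new (C, C, C, T)
  "CACTCCTTCA" → prefix "CACTCC" already present; 4 new (T, T, C, A)
  "CACCGTCT" → prefix "CACCGTC" already present; 1 new (T)
  "CACCGTCCTG" → prefix "CACCGTC" already present; 3 new (C, T, G)
  "CAATTGAA" → prefix "CAATT" already present; 3 new (G, A, A)
  "CCGT" → prefix "C" already present; 3 new (C, G, T)
  "CACTTC" → prefix "CACT" already present; 2 new (T, C)
  "CAATAAGCTCC" → prefix "CAATAAGC" already present; 3 new (T, C, C)
  "CACGGTCGG" → prefix "CACG" already present; 5 new (G, T, C, G, G)
  "CAGCTTTATG" → prefix "CA" already present; 8 new (G, C, T, T, T, A, T, G)
  "CGAG" → prefix "CGA" already present; 1 new (G)
  "CGACACAAA" → prefix "CGACACAA" already present; 1 new (A)
Total nodes = 11 + 10 + 6 + 8 + 6 + 8 + 9 + 4 + 7 + 4 + 4 + 1 + 3 + 3 + 3 + 2 + 3 + 5 + 8 + 1 + 1 = 107

107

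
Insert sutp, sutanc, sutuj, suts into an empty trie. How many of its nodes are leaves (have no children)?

Leaves are exactly the stored words that no other stored word extends.
Those words: "sutanc", "sutp", "suts", "sutuj"
Leaf count: 4

4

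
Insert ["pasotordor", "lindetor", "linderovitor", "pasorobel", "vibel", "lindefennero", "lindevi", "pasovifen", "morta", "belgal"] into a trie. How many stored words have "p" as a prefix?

Traverse to the node for "p", then collect every word in that subtree.
Words under "p": pasorobel, pasotordor, pasovifen
Count: 3

3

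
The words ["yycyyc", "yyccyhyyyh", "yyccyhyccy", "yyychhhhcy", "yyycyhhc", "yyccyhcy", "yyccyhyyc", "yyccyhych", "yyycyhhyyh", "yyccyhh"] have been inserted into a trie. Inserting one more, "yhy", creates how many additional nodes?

2

Walking "yhy" from the root, the first 1 characters ("y") follow existing edges; "h" is the first miss.
New nodes needed: |"yhy"| − 1 = 3 − 1 = 2.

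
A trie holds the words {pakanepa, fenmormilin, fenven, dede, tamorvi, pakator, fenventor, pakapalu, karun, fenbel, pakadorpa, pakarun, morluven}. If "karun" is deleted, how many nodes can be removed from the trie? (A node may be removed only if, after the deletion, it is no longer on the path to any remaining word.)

Walk "karun" from the leaf back toward the root, removing each node that no remaining word uses.
No other word shares any prefix with "karun", so all 5 of its nodes go.
Nodes removed: 5

5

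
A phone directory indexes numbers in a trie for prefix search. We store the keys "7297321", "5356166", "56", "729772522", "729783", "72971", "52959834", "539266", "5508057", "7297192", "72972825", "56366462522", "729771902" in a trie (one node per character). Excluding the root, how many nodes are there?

59

Insert word by word; a character creates a node only if that edge doesn't already exist:
  "7297321" → 7 new (7, 2, 9, 7, 3, 2, 1)
  "5356166" → 7 new (5, 3, 5, 6, 1, 6, 6)
  "56" → prefix "5" already present; 1 new (6)
  "729772522" → prefix "7297" already present; 5 new (7, 2, 5, 2, 2)
  "729783" → prefix "7297" already present; 2 new (8, 3)
  "72971" → prefix "7297" already present; 1 new (1)
  "52959834" → prefix "5" already present; 7 new (2, 9, 5, 9, 8, 3, 4)
  "539266" → prefix "53" already present; 4 new (9, 2, 6, 6)
  "5508057" → prefix "5" already present; 6 new (5, 0, 8, 0, 5, 7)
  "7297192" → prefix "72971" already present; 2 new (9, 2)
  "72972825" → prefix "7297" already present; 4 new (2, 8, 2, 5)
  "56366462522" → prefix "56" already present; 9 new (3, 6, 6, 4, 6, 2, 5, 2, 2)
  "729771902" → prefix "72977" already present; 4 new (1, 9, 0, 2)
Total nodes = 7 + 7 + 1 + 5 + 2 + 1 + 7 + 4 + 6 + 2 + 4 + 9 + 4 = 59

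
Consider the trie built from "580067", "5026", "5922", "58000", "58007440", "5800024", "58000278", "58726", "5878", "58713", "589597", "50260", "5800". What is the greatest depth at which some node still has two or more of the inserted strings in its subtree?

6

Equivalently: take the maximum, over all pairs, of their longest common prefix length.
e.g. "5800024" and "58000278" share the prefix "580002" of length 6; no pair shares a longer one.
Longest shared-prefix length: 6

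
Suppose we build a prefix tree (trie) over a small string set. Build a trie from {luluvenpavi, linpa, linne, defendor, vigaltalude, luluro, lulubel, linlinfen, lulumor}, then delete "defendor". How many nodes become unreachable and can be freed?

8

After clearing the end-marker at "defendor", prune upward until reaching a node still needed by another word.
No other word shares any prefix with "defendor", so all 8 of its nodes go.
Nodes removed: 8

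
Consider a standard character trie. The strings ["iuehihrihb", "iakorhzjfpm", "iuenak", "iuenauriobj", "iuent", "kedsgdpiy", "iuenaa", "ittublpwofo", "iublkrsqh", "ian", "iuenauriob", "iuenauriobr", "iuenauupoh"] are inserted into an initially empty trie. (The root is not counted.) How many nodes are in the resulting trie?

Insert word by word; a character creates a node only if that edge doesn't already exist:
  "iuehihrihb" → 10 new (i, u, e, h, i, h, r, i, h, b)
  "iakorhzjfpm" → prefix "i" already present; 10 new (a, k, o, r, h, z, j, f, p, m)
  "iuenak" → prefix "iue" already present; 3 new (n, a, k)
  "iuenauriobj" → prefix "iuena" already present; 6 new (u, r, i, o, b, j)
  "iuent" → prefix "iuen" already present; 1 new (t)
  "kedsgdpiy" → 9 new (k, e, d, s, g, d, p, i, y)
  "iuenaa" → prefix "iuena" already present; 1 new (a)
  "ittublpwofo" → prefix "i" already present; 10 new (t, t, u, b, l, p, w, o, f, o)
  "iublkrsqh" → prefix "iu" already present; 7 new (b, l, k, r, s, q, h)
  "ian" → prefix "ia" already present; 1 new (n)
  "iuenauriob" → prefix "iuenauriob" already present; 0 new (none)
  "iuenauriobr" → prefix "iuenauriob" already present; 1 new (r)
  "iuenauupoh" → prefix "iuenau" already present; 4 new (u, p, o, h)
Total nodes = 10 + 10 + 3 + 6 + 1 + 9 + 1 + 10 + 7 + 1 + 0 + 1 + 4 = 63

63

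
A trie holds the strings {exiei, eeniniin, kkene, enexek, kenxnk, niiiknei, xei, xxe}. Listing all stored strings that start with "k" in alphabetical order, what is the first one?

DFS of the "k" subtree visits, in order: "kenxnk", "kkene"
Position 1: kenxnk

kenxnk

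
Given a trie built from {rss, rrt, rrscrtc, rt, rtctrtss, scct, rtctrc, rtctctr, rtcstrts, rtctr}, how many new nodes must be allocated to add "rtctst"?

2

The longest prefix of "rtctst" already in the trie is "rtct" (length 4).
New nodes needed: |"rtctst"| − 4 = 6 − 4 = 2.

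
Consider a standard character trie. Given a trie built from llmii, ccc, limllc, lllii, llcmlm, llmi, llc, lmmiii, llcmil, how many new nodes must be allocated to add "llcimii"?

Walking "llcimii" from the root, the first 3 characters ("llc") follow existing edges; "i" is the first miss.
So 7 − 3 = 4 new nodes.

4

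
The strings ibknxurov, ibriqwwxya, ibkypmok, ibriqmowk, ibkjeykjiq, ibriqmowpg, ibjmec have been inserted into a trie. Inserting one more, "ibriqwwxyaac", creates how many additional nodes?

2

"ibriqwwxya" is already a path in the trie; the remaining "ac" must be added.
New nodes needed: |"ibriqwwxyaac"| − 10 = 12 − 10 = 2.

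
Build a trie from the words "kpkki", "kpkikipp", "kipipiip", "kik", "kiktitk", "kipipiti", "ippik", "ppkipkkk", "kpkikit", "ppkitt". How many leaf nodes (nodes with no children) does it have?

A leaf is a node with no children — equivalently, the end of a word that is not a proper prefix of any other stored word.
Those words: "ippik", "kiktitk", "kipipiip", "kipipiti", "kpkikipp", "kpkikit", "kpkki", "ppkipkkk", "ppkitt"
Leaf count: 9

9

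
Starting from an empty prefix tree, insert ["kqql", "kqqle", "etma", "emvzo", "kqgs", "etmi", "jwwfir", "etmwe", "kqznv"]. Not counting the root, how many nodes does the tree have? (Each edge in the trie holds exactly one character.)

Trie structure (* marks end of a word):
(root)
├─ e
│  ├─ m
│  │  └─ v
│  │     └─ z
│  │        └─ o *
│  └─ t
│     └─ m
│        ├─ a *
│        ├─ i *
│        └─ w
│           └─ e *
├─ j
│  └─ w
│     └─ w
│        └─ f
│           └─ i
│              └─ r *
└─ k
   └─ q
      ├─ g
      │  └─ s *
      ├─ q
      │  └─ l *
      │     └─ e *
      └─ z
         └─ n
            └─ v *
Counting every labelled node above: 27.

27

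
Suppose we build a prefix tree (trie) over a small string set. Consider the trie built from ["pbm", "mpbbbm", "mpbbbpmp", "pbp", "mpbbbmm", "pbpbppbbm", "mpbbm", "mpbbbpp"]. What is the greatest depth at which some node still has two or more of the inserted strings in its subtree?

The deepest shared node is where two words last agree before diverging.
"mpbbbm" and "mpbbbmm" agree on "mpbbbm" (6 characters) before diverging; nothing deeper is shared.
Longest shared-prefix length: 6

6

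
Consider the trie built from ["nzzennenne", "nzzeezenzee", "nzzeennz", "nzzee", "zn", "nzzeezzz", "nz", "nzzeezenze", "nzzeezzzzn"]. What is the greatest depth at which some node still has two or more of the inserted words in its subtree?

10

Look for the deepest trie node that still has at least two words in its subtree.
e.g. "nzzeezenze" and "nzzeezenzee" share the prefix "nzzeezenze" of length 10; no pair shares a longer one.
Longest shared-prefix length: 10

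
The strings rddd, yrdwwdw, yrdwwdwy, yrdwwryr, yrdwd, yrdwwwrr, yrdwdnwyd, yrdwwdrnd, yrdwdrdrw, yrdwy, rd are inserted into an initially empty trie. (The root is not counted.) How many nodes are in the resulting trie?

For each word, the new-node count is its length minus the longest prefix already in the trie:
  "rddd" → 4 new (r, d, d, d)
  "yrdwwdw" → 7 new (y, r, d, w, w, d, w)
  "yrdwwdwy" → prefix "yrdwwdw" already present; 1 new (y)
  "yrdwwryr" → prefix "yrdww" already present; 3 new (r, y, r)
  "yrdwd" → prefix "yrdw" already present; 1 new (d)
  "yrdwwwrr" → prefix "yrdww" already present; 3 new (w, r, r)
  "yrdwdnwyd" → prefix "yrdwd" already present; 4 new (n, w, y, d)
  "yrdwwdrnd" → prefix "yrdwwd" already present; 3 new (r, n, d)
  "yrdwdrdrw" → prefix "yrdwd" already present; 4 new (r, d, r, w)
  "yrdwy" → prefix "yrdw" already present; 1 new (y)
  "rd" → prefix "rd" already present; 0 new (none)
Total nodes = 4 + 7 + 1 + 3 + 1 + 3 + 4 + 3 + 4 + 1 + 0 = 31

31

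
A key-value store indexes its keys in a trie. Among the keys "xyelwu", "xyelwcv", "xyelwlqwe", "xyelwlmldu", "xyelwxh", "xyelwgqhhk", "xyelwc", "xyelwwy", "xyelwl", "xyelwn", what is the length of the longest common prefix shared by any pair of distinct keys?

6

Look for the deepest trie node that still has at least two words in its subtree.
"xyelwc" and "xyelwcv" agree on "xyelwc" (6 characters) before diverging; nothing deeper is shared.
Longest shared-prefix length: 6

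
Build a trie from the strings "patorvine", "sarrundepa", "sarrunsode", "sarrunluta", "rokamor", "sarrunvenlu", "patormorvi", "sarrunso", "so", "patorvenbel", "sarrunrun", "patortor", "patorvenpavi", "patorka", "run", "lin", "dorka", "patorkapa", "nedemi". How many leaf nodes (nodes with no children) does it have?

17

Leaves are exactly the stored words that no other stored word extends.
Those words: "dorka", "lin", "nedemi", "patorkapa", "patormorvi", "patortor", "patorvenbel", "patorvenpavi", "patorvine", "rokamor", "run", "sarrundepa", "sarrunluta", "sarrunrun", "sarrunsode", "sarrunvenlu", "so"
Leaf count: 17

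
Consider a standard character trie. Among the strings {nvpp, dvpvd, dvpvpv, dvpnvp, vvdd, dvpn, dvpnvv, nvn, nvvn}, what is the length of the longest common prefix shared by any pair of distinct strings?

5

Look for the deepest trie node that still has at least two words in its subtree.
"dvpnvp" and "dvpnvv" agree on "dvpnv" (5 characters) before diverging; nothing deeper is shared.
Longest shared-prefix length: 5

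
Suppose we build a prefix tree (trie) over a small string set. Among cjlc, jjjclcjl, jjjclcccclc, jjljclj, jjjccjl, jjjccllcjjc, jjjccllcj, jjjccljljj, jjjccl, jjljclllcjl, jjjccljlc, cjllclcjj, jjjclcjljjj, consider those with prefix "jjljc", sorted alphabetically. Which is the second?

jjljclllcjl

Filter for "jjljc…" and sort: "jjljclj", "jjljclllcjl"
Position 2: jjljclllcjl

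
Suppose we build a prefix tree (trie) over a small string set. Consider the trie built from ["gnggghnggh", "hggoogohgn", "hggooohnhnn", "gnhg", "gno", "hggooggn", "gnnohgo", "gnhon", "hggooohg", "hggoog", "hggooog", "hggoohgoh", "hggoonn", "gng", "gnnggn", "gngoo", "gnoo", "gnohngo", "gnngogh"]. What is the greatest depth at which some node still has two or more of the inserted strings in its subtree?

7

Look for the deepest trie node that still has at least two words in its subtree.
"hggooohg" and "hggooohnhnn" agree on "hggoooh" (7 characters) before diverging; nothing deeper is shared.
Longest shared-prefix length: 7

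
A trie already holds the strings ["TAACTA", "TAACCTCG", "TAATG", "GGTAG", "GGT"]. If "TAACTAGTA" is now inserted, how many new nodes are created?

3

Walking "TAACTAGTA" from the root, the first 6 characters ("TAACTA") follow existing edges; "G" is the first miss.
Each of the 3 remaining characters creates one node.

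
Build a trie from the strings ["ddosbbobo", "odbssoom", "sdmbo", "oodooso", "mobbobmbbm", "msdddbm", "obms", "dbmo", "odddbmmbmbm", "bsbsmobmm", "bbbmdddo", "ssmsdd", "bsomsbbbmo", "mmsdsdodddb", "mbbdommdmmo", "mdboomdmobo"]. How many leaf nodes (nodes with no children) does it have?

16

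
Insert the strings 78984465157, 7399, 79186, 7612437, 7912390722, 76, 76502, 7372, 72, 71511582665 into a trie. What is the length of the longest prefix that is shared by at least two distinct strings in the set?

3

Equivalently: take the maximum, over all pairs, of their longest common prefix length.
"7912390722" and "79186" agree on "791" (3 characters) before diverging; nothing deeper is shared.
Longest shared-prefix length: 3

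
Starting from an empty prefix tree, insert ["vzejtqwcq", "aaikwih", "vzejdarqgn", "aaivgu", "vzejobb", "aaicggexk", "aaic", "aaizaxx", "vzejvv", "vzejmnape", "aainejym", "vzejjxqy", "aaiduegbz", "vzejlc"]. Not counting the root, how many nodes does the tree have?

For each word, the new-node count is its length minus the longest prefix already in the trie:
  "vzejtqwcq" → 9 new (v, z, e, j, t, q, w, c, q)
  "aaikwih" → 7 new (a, a, i, k, w, i, h)
  "vzejdarqgn" → prefix "vzej" already present; 6 new (d, a, r, q, g, n)
  "aaivgu" → prefix "aai" already present; 3 new (v, g, u)
  "vzejobb" → prefix "vzej" already present; 3 new (o, b, b)
  "aaicggexk" → prefix "aai" already present; 6 new (c, g, g, e, x, k)
  "aaic" → prefix "aaic" already present; 0 new (none)
  "aaizaxx" → prefix "aai" already present; 4 new (z, a, x, x)
  "vzejvv" → prefix "vzej" already present; 2 new (v, v)
  "vzejmnape" → prefix "vzej" already present; 5 new (m, n, a, p, e)
  "aainejym" → prefix "aai" already present; 5 new (n, e, j, y, m)
  "vzejjxqy" → prefix "vzej" already present; 4 new (j, x, q, y)
  "aaiduegbz" → prefix "aai" already present; 6 new (d, u, e, g, b, z)
  "vzejlc" → prefix "vzej" already present; 2 new (l, c)
Total nodes = 9 + 7 + 6 + 3 + 3 + 6 + 0 + 4 + 2 + 5 + 5 + 4 + 6 + 2 = 62

62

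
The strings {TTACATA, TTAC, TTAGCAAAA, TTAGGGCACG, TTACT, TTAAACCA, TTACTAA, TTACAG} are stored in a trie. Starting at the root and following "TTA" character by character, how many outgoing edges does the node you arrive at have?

3

Walk "TTA" from the root, arriving at one node.
Distinct next characters after "TTA": A, C, G.
That node has 3 child edges.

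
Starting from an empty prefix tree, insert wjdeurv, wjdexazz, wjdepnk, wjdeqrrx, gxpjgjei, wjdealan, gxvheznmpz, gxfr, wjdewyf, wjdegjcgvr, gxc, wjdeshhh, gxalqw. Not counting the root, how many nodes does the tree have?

58

Insert word by word; a character creates a node only if that edge doesn't already exist:
  "wjdeurv" → 7 new (w, j, d, e, u, r, v)
  "wjdexazz" → prefix "wjde" already present; 4 new (x, a, z, z)
  "wjdepnk" → prefix "wjde" already present; 3 new (p, n, k)
  "wjdeqrrx" → prefix "wjde" already present; 4 new (q, r, r, x)
  "gxpjgjei" → 8 new (g, x, p, j, g, j, e, i)
  "wjdealan" → prefix "wjde" already present; 4 new (a, l, a, n)
  "gxvheznmpz" → prefix "gx" already present; 8 new (v, h, e, z, n, m, p, z)
  "gxfr" → prefix "gx" already present; 2 new (f, r)
  "wjdewyf" → prefix "wjde" already present; 3 new (w, y, f)
  "wjdegjcgvr" → prefix "wjde" already present; 6 new (g, j, c, g, v, r)
  "gxc" → prefix "gx" already present; 1 new (c)
  "wjdeshhh" → prefix "wjde" already present; 4 new (s, h, h, h)
  "gxalqw" → prefix "gx" already present; 4 new (a, l, q, w)
Total nodes = 7 + 4 + 3 + 4 + 8 + 4 + 8 + 2 + 3 + 6 + 1 + 4 + 4 = 58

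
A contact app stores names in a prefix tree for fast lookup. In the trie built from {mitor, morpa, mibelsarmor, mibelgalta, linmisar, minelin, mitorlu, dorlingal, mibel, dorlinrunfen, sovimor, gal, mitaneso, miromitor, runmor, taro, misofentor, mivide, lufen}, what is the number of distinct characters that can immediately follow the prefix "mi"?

6

Follow the path "mi" to its node, then look at its outgoing edges.
Characters that immediately follow "mi" among the stored strings: {b, n, r, s, t, v}.
That node has 6 child edges.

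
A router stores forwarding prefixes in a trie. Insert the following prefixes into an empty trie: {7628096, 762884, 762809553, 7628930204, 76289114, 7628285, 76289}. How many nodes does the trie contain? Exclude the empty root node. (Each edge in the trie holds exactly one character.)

24

For each word, the new-node count is its length minus the longest prefix already in the trie:
  "7628096" → 7 new (7, 6, 2, 8, 0, 9, 6)
  "762884" → prefix "7628" already present; 2 new (8, 4)
  "762809553" → prefix "762809" already present; 3 new (5, 5, 3)
  "7628930204" → prefix "7628" already present; 6 new (9, 3, 0, 2, 0, 4)
  "76289114" → prefix "76289" already present; 3 new (1, 1, 4)
  "7628285" → prefix "7628" already present; 3 new (2, 8, 5)
  "76289" → prefix "76289" already present; 0 new (none)
Total nodes = 7 + 2 + 3 + 6 + 3 + 3 + 0 = 24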